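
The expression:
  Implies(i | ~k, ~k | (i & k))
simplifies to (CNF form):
True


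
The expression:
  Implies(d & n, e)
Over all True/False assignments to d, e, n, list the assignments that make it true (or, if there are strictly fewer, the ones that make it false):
is false only for:
  d=True, e=False, n=True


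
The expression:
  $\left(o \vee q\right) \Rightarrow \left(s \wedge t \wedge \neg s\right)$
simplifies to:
$\neg o \wedge \neg q$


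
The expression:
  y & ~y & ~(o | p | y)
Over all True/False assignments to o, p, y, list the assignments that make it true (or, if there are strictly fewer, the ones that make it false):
is never true.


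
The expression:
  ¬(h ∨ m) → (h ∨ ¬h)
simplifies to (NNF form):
True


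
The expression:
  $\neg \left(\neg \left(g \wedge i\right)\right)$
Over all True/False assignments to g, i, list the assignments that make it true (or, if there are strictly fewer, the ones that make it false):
is true only for:
  g=True, i=True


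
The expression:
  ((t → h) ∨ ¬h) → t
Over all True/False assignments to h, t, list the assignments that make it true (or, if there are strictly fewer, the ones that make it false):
is true only for:
  h=False, t=True;
  h=True, t=True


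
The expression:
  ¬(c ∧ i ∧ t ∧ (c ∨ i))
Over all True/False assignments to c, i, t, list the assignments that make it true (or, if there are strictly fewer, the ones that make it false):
is false only for:
  c=True, i=True, t=True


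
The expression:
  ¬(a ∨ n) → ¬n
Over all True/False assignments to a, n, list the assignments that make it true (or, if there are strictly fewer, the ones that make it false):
is always true.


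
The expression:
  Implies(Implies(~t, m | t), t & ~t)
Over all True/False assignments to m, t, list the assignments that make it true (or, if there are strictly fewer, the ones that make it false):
is true only for:
  m=False, t=False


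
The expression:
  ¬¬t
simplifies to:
t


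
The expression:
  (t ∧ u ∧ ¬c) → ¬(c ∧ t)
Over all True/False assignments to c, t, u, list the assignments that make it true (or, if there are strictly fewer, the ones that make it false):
is always true.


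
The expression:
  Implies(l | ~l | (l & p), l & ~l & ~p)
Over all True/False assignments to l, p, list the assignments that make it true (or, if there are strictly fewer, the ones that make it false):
is never true.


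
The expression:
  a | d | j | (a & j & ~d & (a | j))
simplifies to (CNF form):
a | d | j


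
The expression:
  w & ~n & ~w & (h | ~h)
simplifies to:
False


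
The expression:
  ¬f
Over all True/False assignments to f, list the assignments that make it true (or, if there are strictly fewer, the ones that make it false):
is true only for:
  f=False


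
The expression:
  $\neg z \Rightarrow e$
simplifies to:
$e \vee z$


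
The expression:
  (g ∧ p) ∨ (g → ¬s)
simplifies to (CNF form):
p ∨ ¬g ∨ ¬s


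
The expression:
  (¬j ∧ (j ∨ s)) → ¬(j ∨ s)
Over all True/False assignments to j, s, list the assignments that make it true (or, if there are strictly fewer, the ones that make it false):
is false only for:
  j=False, s=True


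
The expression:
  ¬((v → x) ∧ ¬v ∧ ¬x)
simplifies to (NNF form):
v ∨ x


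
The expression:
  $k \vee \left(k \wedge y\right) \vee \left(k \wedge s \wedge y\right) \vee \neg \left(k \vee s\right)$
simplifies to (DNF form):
$k \vee \neg s$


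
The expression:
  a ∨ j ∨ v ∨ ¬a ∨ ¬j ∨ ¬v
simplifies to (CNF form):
True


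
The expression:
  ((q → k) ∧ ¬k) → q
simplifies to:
k ∨ q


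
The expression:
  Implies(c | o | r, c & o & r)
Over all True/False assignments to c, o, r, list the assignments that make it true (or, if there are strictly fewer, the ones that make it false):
is true only for:
  c=False, o=False, r=False;
  c=True, o=True, r=True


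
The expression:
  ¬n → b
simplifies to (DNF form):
b ∨ n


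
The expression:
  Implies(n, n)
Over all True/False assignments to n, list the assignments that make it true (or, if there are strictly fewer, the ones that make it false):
is always true.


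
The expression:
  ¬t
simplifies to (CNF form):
¬t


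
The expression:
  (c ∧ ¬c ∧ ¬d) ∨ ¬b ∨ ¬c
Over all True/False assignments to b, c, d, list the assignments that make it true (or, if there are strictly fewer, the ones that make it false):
is false only for:
  b=True, c=True, d=False;
  b=True, c=True, d=True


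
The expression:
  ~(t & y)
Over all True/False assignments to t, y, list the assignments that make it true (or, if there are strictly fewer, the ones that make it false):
is false only for:
  t=True, y=True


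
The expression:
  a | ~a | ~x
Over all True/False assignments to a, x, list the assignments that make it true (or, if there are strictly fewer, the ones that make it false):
is always true.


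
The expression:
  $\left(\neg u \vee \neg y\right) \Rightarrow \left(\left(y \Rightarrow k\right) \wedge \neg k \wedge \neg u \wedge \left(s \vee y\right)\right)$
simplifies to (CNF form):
$\left(s \vee u\right) \wedge \left(u \vee \neg k\right) \wedge \left(u \vee \neg y\right) \wedge \left(y \vee \neg u\right)$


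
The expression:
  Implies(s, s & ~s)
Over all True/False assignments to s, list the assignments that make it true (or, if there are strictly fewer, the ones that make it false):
is true only for:
  s=False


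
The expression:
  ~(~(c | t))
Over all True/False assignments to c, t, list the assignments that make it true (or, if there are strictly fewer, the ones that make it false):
is false only for:
  c=False, t=False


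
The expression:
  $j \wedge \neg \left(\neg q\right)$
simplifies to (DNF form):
$j \wedge q$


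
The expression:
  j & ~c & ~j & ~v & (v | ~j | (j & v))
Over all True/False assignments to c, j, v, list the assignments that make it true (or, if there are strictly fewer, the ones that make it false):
is never true.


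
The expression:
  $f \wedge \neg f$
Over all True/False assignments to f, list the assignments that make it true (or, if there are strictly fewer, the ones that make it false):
is never true.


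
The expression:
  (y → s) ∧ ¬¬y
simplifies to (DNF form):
s ∧ y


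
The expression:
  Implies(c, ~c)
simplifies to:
~c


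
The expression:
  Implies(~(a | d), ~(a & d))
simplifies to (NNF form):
True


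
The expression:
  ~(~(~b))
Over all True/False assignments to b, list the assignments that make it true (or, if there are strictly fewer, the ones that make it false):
is true only for:
  b=False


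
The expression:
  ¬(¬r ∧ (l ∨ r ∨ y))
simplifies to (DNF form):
r ∨ (¬l ∧ ¬y)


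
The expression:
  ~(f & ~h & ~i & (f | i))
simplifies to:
h | i | ~f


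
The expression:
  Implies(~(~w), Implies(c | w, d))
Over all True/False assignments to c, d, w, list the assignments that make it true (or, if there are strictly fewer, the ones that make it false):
is false only for:
  c=False, d=False, w=True;
  c=True, d=False, w=True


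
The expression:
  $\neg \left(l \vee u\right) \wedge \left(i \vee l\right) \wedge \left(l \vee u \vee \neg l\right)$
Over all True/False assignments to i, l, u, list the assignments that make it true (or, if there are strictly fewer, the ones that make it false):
is true only for:
  i=True, l=False, u=False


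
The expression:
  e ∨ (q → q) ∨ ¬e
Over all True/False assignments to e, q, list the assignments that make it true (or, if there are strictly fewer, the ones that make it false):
is always true.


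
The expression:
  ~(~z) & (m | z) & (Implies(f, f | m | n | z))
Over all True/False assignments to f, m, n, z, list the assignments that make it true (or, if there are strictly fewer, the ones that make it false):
is true only for:
  f=False, m=False, n=False, z=True;
  f=False, m=False, n=True, z=True;
  f=False, m=True, n=False, z=True;
  f=False, m=True, n=True, z=True;
  f=True, m=False, n=False, z=True;
  f=True, m=False, n=True, z=True;
  f=True, m=True, n=False, z=True;
  f=True, m=True, n=True, z=True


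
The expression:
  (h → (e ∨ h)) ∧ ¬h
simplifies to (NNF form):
¬h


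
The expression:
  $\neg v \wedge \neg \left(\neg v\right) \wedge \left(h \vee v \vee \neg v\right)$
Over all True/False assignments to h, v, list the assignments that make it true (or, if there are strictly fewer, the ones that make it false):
is never true.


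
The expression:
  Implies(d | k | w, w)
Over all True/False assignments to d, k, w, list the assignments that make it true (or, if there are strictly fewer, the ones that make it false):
is false only for:
  d=False, k=True, w=False;
  d=True, k=False, w=False;
  d=True, k=True, w=False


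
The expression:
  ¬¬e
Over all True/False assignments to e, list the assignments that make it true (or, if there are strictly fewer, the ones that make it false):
is true only for:
  e=True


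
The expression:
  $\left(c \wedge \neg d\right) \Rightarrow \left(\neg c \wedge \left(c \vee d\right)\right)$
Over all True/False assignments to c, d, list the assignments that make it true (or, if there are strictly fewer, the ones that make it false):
is false only for:
  c=True, d=False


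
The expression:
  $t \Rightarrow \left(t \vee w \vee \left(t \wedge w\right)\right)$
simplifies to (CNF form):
$\text{True}$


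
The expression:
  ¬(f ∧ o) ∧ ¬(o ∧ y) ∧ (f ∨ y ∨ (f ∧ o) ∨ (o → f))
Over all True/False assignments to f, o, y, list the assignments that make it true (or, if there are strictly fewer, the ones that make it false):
is true only for:
  f=False, o=False, y=False;
  f=False, o=False, y=True;
  f=True, o=False, y=False;
  f=True, o=False, y=True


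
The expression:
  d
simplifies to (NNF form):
d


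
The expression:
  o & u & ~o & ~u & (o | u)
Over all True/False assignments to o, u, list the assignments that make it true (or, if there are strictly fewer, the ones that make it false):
is never true.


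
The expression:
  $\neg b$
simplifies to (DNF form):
$\neg b$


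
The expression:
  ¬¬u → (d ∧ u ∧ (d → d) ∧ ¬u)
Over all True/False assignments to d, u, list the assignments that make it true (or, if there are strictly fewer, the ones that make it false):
is true only for:
  d=False, u=False;
  d=True, u=False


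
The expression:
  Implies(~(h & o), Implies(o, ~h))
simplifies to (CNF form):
True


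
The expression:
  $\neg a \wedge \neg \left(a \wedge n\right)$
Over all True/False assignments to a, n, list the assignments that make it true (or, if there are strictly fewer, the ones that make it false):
is true only for:
  a=False, n=False;
  a=False, n=True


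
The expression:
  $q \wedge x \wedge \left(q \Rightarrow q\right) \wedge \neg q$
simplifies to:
$\text{False}$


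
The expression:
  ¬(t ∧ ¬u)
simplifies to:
u ∨ ¬t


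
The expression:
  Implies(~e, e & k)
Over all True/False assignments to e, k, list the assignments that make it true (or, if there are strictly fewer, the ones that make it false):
is true only for:
  e=True, k=False;
  e=True, k=True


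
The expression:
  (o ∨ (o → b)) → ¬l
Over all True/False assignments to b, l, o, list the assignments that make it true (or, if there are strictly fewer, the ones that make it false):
is true only for:
  b=False, l=False, o=False;
  b=False, l=False, o=True;
  b=True, l=False, o=False;
  b=True, l=False, o=True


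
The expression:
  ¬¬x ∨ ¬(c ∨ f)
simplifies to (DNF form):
x ∨ (¬c ∧ ¬f)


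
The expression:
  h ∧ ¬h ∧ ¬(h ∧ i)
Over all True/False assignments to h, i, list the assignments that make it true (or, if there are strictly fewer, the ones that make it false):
is never true.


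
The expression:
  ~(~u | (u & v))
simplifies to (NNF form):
u & ~v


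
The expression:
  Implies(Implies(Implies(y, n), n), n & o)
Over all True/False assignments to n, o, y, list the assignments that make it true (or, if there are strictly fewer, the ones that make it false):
is true only for:
  n=False, o=False, y=False;
  n=False, o=True, y=False;
  n=True, o=True, y=False;
  n=True, o=True, y=True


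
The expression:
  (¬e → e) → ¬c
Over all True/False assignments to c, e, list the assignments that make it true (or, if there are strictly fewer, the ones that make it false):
is false only for:
  c=True, e=True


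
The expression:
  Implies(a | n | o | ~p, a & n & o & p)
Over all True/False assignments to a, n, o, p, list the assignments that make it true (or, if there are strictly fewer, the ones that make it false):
is true only for:
  a=False, n=False, o=False, p=True;
  a=True, n=True, o=True, p=True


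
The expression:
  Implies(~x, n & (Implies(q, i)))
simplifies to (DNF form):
x | (i & n) | (n & ~q)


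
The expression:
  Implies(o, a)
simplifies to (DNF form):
a | ~o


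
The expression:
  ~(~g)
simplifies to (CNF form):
g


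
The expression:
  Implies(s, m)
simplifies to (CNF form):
m | ~s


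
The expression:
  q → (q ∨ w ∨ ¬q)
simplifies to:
True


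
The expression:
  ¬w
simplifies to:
¬w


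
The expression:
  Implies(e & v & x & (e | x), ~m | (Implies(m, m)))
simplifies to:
True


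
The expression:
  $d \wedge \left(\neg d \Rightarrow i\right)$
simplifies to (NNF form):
$d$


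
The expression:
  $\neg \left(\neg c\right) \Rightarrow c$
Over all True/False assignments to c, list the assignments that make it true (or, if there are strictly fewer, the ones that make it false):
is always true.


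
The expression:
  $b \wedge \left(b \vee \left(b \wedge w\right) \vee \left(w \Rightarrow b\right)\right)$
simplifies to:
$b$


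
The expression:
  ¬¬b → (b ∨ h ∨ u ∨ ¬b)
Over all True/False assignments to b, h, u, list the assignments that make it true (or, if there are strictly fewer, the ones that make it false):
is always true.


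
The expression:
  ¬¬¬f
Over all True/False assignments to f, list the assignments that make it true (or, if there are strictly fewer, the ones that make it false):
is true only for:
  f=False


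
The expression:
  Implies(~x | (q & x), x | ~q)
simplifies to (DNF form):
x | ~q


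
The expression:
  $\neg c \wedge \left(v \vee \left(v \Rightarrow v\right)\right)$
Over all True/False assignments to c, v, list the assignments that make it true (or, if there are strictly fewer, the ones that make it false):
is true only for:
  c=False, v=False;
  c=False, v=True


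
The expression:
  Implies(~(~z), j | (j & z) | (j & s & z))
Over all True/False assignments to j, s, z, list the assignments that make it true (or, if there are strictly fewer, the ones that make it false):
is false only for:
  j=False, s=False, z=True;
  j=False, s=True, z=True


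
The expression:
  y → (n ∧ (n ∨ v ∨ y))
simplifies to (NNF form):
n ∨ ¬y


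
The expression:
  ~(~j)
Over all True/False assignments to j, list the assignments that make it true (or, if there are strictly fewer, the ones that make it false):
is true only for:
  j=True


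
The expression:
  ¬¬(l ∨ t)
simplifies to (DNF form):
l ∨ t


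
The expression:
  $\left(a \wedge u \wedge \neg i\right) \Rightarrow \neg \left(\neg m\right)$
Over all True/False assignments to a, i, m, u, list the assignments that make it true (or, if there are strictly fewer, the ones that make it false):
is false only for:
  a=True, i=False, m=False, u=True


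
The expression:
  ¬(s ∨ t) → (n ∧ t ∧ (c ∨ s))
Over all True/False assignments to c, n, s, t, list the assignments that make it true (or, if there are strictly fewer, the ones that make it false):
is false only for:
  c=False, n=False, s=False, t=False;
  c=False, n=True, s=False, t=False;
  c=True, n=False, s=False, t=False;
  c=True, n=True, s=False, t=False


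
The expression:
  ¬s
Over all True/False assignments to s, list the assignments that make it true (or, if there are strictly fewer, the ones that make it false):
is true only for:
  s=False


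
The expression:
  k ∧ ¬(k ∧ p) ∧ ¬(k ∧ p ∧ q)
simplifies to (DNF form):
k ∧ ¬p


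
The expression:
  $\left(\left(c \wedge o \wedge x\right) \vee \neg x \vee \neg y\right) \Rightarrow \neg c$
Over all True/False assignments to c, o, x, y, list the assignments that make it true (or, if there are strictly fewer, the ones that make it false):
is false only for:
  c=True, o=False, x=False, y=False;
  c=True, o=False, x=False, y=True;
  c=True, o=False, x=True, y=False;
  c=True, o=True, x=False, y=False;
  c=True, o=True, x=False, y=True;
  c=True, o=True, x=True, y=False;
  c=True, o=True, x=True, y=True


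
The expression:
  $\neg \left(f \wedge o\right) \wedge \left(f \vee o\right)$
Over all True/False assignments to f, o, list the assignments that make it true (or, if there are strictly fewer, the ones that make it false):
is true only for:
  f=False, o=True;
  f=True, o=False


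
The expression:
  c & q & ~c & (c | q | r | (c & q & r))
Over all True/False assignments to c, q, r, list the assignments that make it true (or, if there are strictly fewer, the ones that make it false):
is never true.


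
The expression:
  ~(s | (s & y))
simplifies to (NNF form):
~s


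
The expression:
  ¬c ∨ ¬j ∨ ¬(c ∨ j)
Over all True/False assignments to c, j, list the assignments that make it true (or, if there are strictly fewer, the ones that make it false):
is false only for:
  c=True, j=True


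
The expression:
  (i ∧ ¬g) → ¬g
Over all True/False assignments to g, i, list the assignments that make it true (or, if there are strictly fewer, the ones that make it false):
is always true.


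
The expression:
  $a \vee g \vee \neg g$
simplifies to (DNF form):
$\text{True}$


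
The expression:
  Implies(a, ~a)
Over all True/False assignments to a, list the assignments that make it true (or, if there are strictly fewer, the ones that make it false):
is true only for:
  a=False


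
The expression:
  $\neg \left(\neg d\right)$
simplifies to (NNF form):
$d$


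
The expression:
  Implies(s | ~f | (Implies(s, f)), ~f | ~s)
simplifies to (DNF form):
~f | ~s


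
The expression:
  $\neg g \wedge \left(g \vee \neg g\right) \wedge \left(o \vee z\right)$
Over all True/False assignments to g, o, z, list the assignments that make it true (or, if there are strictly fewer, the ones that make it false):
is true only for:
  g=False, o=False, z=True;
  g=False, o=True, z=False;
  g=False, o=True, z=True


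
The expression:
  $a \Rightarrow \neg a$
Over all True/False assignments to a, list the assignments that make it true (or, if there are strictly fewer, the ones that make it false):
is true only for:
  a=False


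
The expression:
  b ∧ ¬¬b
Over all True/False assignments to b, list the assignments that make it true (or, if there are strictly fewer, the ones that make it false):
is true only for:
  b=True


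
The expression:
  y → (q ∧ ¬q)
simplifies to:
¬y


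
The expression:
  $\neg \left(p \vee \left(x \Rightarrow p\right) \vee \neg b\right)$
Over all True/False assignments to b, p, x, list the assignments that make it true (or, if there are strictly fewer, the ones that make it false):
is true only for:
  b=True, p=False, x=True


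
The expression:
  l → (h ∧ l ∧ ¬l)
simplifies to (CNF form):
¬l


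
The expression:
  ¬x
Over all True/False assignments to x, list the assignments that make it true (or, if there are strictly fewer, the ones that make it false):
is true only for:
  x=False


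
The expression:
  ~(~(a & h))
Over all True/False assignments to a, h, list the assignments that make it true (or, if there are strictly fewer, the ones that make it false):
is true only for:
  a=True, h=True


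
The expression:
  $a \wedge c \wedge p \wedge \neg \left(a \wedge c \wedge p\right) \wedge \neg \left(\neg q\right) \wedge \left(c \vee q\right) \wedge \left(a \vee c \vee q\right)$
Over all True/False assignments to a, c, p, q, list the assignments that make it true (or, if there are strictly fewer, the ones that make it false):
is never true.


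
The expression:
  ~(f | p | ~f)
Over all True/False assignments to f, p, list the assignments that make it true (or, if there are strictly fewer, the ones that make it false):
is never true.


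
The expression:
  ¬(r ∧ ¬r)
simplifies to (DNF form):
True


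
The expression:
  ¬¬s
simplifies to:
s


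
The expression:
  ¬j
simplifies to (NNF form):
¬j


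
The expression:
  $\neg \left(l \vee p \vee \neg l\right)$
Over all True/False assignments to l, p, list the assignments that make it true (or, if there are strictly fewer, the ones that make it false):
is never true.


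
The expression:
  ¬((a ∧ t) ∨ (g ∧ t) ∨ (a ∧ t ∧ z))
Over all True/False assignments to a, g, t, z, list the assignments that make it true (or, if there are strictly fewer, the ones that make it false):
is false only for:
  a=False, g=True, t=True, z=False;
  a=False, g=True, t=True, z=True;
  a=True, g=False, t=True, z=False;
  a=True, g=False, t=True, z=True;
  a=True, g=True, t=True, z=False;
  a=True, g=True, t=True, z=True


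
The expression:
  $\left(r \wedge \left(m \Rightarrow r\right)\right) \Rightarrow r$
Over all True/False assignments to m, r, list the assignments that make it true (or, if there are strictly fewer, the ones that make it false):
is always true.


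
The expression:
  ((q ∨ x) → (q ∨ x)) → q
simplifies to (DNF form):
q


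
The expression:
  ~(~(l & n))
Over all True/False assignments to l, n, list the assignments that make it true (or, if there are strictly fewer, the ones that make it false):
is true only for:
  l=True, n=True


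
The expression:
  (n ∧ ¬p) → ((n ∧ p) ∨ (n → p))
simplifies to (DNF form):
p ∨ ¬n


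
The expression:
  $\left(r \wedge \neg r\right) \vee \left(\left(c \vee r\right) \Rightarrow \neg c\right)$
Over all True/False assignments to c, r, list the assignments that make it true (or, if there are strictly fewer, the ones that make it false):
is true only for:
  c=False, r=False;
  c=False, r=True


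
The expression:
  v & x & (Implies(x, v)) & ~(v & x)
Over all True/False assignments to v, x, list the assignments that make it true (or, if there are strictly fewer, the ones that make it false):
is never true.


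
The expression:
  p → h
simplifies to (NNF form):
h ∨ ¬p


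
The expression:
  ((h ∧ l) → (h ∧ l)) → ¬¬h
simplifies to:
h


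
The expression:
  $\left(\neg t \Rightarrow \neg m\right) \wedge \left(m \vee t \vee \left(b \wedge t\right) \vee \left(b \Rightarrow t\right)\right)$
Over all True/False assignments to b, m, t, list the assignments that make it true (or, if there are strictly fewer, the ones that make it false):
is false only for:
  b=False, m=True, t=False;
  b=True, m=False, t=False;
  b=True, m=True, t=False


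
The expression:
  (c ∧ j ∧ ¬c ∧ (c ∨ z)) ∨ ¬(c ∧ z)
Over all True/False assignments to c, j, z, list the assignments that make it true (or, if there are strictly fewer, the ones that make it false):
is false only for:
  c=True, j=False, z=True;
  c=True, j=True, z=True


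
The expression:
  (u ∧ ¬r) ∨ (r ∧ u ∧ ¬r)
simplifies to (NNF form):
u ∧ ¬r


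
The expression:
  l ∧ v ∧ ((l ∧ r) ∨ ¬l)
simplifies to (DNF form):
l ∧ r ∧ v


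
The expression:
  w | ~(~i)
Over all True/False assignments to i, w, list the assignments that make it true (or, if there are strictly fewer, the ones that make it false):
is false only for:
  i=False, w=False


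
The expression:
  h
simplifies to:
h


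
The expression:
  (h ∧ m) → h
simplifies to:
True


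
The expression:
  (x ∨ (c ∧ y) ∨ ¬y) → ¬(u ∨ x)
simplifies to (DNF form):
(¬u ∧ ¬x) ∨ (y ∧ ¬c ∧ ¬x)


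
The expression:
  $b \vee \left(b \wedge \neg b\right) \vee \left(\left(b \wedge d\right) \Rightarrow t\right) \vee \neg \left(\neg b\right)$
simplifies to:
$\text{True}$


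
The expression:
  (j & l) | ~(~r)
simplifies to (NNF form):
r | (j & l)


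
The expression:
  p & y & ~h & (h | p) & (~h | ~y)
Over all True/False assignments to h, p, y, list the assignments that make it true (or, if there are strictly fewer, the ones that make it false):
is true only for:
  h=False, p=True, y=True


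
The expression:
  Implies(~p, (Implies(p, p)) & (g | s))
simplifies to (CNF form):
g | p | s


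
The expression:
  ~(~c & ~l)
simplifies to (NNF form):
c | l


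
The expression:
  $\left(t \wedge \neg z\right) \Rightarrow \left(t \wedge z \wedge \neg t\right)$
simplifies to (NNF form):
$z \vee \neg t$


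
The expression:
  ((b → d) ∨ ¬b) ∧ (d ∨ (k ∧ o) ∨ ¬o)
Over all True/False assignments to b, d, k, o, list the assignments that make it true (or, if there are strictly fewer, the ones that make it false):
is false only for:
  b=False, d=False, k=False, o=True;
  b=True, d=False, k=False, o=False;
  b=True, d=False, k=False, o=True;
  b=True, d=False, k=True, o=False;
  b=True, d=False, k=True, o=True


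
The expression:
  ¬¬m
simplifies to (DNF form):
m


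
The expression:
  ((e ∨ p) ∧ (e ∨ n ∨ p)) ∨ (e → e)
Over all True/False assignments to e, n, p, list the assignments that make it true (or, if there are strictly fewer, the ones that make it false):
is always true.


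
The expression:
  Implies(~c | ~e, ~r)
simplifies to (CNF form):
(c | ~r) & (e | ~r)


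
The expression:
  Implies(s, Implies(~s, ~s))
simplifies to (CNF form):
True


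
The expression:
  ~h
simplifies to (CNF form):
~h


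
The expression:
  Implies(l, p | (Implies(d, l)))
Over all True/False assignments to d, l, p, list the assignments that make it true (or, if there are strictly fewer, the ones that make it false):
is always true.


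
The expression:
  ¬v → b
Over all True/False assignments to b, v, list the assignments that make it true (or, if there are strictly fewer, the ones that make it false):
is false only for:
  b=False, v=False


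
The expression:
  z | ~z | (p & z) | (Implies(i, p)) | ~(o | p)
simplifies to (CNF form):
True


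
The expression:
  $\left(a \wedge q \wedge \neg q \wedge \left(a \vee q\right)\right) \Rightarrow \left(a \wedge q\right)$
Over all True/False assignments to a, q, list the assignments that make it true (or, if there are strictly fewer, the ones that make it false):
is always true.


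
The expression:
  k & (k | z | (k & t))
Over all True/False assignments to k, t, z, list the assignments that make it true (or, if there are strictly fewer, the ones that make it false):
is true only for:
  k=True, t=False, z=False;
  k=True, t=False, z=True;
  k=True, t=True, z=False;
  k=True, t=True, z=True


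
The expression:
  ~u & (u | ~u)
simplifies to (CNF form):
~u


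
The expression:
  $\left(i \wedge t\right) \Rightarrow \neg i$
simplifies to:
$\neg i \vee \neg t$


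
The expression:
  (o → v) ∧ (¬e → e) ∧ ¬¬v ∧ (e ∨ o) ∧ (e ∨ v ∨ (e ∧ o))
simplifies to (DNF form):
e ∧ v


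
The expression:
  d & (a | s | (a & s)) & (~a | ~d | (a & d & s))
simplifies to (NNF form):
d & s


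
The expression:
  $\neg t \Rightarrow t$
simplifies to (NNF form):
$t$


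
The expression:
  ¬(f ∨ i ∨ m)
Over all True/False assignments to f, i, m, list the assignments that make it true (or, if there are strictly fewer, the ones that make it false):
is true only for:
  f=False, i=False, m=False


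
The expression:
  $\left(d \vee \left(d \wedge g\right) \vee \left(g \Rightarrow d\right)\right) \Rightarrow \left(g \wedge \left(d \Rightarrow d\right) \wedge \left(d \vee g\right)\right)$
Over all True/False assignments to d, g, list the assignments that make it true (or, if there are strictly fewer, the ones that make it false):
is true only for:
  d=False, g=True;
  d=True, g=True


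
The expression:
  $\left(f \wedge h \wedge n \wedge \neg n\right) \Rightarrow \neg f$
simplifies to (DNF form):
$\text{True}$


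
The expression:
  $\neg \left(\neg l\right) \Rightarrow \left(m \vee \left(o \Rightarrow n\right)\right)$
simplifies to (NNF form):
$m \vee n \vee \neg l \vee \neg o$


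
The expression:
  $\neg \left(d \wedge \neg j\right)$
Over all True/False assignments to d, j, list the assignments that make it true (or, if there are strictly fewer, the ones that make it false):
is false only for:
  d=True, j=False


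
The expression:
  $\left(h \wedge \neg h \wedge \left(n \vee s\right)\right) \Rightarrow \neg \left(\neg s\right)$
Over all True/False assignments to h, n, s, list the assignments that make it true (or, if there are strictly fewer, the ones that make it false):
is always true.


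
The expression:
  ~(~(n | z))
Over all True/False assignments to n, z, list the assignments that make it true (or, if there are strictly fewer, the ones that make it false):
is false only for:
  n=False, z=False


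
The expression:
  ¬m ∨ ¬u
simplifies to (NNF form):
¬m ∨ ¬u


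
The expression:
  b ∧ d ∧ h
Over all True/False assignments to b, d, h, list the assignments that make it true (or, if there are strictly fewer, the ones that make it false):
is true only for:
  b=True, d=True, h=True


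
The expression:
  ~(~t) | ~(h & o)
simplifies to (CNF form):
t | ~h | ~o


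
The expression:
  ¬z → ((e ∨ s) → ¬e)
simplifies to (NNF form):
z ∨ ¬e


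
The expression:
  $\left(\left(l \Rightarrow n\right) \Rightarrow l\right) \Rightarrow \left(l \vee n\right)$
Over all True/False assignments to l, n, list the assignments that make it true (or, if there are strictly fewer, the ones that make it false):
is always true.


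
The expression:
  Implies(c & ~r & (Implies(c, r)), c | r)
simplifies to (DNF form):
True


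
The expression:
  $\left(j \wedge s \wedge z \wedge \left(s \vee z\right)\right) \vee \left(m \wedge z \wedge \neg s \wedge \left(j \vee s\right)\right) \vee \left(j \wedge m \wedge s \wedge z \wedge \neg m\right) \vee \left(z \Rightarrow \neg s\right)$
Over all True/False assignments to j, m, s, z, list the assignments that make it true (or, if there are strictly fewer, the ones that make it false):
is false only for:
  j=False, m=False, s=True, z=True;
  j=False, m=True, s=True, z=True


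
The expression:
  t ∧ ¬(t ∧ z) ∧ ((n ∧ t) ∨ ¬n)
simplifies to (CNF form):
t ∧ ¬z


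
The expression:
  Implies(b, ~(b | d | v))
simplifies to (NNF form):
~b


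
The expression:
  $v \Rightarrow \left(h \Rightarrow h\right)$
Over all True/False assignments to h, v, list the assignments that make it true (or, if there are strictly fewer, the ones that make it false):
is always true.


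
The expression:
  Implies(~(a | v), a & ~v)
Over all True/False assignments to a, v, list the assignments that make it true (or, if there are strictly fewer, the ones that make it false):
is false only for:
  a=False, v=False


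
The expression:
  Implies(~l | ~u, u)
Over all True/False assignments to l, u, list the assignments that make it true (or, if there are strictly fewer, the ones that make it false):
is true only for:
  l=False, u=True;
  l=True, u=True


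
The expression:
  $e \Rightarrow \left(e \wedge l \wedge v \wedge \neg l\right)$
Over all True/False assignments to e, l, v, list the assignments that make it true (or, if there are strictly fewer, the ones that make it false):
is true only for:
  e=False, l=False, v=False;
  e=False, l=False, v=True;
  e=False, l=True, v=False;
  e=False, l=True, v=True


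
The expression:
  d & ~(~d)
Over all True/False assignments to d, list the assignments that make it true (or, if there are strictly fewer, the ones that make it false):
is true only for:
  d=True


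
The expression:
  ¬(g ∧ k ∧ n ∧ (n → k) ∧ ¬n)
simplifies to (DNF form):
True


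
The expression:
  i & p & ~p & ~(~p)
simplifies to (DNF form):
False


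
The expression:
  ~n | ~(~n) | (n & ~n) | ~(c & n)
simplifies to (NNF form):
True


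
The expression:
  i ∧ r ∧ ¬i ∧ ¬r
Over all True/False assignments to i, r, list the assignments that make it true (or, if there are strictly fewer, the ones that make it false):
is never true.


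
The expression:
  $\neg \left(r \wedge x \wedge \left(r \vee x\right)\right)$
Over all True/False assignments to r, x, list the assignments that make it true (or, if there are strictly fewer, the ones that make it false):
is false only for:
  r=True, x=True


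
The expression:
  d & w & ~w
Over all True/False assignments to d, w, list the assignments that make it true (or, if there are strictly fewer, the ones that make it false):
is never true.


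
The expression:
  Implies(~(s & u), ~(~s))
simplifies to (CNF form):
s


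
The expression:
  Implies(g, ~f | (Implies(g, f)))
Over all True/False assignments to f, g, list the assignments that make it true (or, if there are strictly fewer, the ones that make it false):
is always true.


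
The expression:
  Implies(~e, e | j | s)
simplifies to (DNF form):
e | j | s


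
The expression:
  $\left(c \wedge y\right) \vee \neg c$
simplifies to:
$y \vee \neg c$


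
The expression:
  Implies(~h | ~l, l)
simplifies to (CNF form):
l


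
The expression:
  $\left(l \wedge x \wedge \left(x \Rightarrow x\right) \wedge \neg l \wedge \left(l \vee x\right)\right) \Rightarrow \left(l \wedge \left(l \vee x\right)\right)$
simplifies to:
$\text{True}$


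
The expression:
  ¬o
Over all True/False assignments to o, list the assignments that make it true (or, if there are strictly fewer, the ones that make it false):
is true only for:
  o=False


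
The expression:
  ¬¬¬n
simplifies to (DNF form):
¬n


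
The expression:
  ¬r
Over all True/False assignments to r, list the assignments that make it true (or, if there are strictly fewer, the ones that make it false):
is true only for:
  r=False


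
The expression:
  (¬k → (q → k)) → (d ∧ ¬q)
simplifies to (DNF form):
(d ∧ ¬q) ∨ (q ∧ ¬k)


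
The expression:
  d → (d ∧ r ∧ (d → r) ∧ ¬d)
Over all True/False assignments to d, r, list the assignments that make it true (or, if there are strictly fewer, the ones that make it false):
is true only for:
  d=False, r=False;
  d=False, r=True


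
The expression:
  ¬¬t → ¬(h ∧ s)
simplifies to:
¬h ∨ ¬s ∨ ¬t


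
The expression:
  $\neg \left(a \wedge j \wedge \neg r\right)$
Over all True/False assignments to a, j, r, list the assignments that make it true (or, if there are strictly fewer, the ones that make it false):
is false only for:
  a=True, j=True, r=False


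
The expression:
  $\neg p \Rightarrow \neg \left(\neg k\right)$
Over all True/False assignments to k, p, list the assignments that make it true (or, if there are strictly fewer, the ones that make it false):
is false only for:
  k=False, p=False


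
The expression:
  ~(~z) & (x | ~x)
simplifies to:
z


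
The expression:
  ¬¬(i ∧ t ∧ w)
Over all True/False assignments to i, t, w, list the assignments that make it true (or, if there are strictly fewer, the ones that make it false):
is true only for:
  i=True, t=True, w=True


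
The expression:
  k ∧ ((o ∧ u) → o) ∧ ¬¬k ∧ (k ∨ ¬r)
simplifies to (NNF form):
k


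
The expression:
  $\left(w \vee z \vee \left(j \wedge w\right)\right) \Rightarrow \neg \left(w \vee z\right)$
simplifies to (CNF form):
$\neg w \wedge \neg z$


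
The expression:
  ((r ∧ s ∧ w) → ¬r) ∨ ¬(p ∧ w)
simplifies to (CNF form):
¬p ∨ ¬r ∨ ¬s ∨ ¬w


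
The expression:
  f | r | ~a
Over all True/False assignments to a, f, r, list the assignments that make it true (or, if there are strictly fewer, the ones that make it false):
is false only for:
  a=True, f=False, r=False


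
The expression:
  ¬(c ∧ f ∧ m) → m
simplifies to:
m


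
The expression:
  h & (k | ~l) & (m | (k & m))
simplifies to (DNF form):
(h & k & m) | (h & m & ~l)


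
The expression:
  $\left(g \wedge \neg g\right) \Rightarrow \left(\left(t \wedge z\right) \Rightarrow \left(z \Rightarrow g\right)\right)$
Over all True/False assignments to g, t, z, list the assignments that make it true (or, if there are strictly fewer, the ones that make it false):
is always true.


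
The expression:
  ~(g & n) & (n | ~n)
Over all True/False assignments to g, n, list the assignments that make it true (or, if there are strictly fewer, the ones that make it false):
is false only for:
  g=True, n=True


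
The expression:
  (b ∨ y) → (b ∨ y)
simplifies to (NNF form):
True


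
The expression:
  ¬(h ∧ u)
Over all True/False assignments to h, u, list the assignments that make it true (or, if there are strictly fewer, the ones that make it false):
is false only for:
  h=True, u=True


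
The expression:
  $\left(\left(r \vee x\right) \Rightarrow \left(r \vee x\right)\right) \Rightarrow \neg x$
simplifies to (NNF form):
$\neg x$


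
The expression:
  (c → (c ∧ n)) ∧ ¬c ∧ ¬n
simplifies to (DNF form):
¬c ∧ ¬n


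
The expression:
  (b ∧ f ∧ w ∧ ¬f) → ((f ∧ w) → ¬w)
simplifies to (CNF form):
True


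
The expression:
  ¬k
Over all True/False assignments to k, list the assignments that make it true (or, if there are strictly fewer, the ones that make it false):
is true only for:
  k=False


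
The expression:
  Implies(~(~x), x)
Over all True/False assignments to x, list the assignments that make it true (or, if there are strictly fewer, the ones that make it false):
is always true.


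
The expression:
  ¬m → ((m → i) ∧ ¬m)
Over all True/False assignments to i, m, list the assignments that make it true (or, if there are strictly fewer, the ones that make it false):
is always true.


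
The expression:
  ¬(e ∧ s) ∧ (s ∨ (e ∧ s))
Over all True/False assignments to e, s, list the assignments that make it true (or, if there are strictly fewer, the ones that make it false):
is true only for:
  e=False, s=True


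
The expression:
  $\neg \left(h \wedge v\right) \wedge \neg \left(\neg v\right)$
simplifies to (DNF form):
$v \wedge \neg h$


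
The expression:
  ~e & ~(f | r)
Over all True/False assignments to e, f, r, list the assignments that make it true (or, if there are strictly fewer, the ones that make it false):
is true only for:
  e=False, f=False, r=False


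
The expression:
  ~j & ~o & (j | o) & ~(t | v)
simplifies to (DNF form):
False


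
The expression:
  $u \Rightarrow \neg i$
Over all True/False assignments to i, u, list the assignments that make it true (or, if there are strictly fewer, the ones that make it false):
is false only for:
  i=True, u=True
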